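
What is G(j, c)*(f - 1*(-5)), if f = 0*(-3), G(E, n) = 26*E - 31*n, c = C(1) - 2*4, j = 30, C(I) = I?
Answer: 4985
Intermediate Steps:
c = -7 (c = 1 - 2*4 = 1 - 8 = -7)
G(E, n) = -31*n + 26*E
f = 0
G(j, c)*(f - 1*(-5)) = (-31*(-7) + 26*30)*(0 - 1*(-5)) = (217 + 780)*(0 + 5) = 997*5 = 4985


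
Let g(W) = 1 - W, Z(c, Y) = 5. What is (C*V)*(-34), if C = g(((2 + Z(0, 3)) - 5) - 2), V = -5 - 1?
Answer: 204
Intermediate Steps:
V = -6
C = 1 (C = 1 - (((2 + 5) - 5) - 2) = 1 - ((7 - 5) - 2) = 1 - (2 - 2) = 1 - 1*0 = 1 + 0 = 1)
(C*V)*(-34) = (1*(-6))*(-34) = -6*(-34) = 204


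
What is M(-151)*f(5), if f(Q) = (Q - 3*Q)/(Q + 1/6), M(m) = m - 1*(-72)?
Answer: 4740/31 ≈ 152.90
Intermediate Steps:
M(m) = 72 + m (M(m) = m + 72 = 72 + m)
f(Q) = -2*Q/(⅙ + Q) (f(Q) = (-2*Q)/(Q + ⅙) = (-2*Q)/(⅙ + Q) = -2*Q/(⅙ + Q))
M(-151)*f(5) = (72 - 151)*(-12*5/(1 + 6*5)) = -(-948)*5/(1 + 30) = -(-948)*5/31 = -79*(-60/31) = 4740/31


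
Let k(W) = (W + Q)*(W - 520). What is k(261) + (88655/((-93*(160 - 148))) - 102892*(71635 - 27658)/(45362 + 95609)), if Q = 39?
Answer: -17286312037349/157323636 ≈ -1.0988e+5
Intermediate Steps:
k(W) = (-520 + W)*(39 + W) (k(W) = (W + 39)*(W - 520) = (39 + W)*(-520 + W) = (-520 + W)*(39 + W))
k(261) + (88655/((-93*(160 - 148))) - 102892*(71635 - 27658)/(45362 + 95609)) = (-20280 + 261² - 481*261) + (88655/((-93*(160 - 148))) - 102892*(71635 - 27658)/(45362 + 95609)) = (-20280 + 68121 - 125541) + (88655/((-93*12)) - 102892/(140971/43977)) = -77700 + (88655/(-1116) - 102892/(140971*(1/43977))) = -77700 + (88655*(-1/1116) - 102892/140971/43977) = -77700 + (-88655/1116 - 102892*43977/140971) = -77700 + (-88655/1116 - 4524881484/140971) = -77700 - 5062265520149/157323636 = -17286312037349/157323636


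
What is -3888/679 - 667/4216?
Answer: -16844701/2862664 ≈ -5.8843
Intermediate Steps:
-3888/679 - 667/4216 = -16844701/2862664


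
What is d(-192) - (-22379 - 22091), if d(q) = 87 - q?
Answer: 44749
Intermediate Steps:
d(-192) - (-22379 - 22091) = (87 - 1*(-192)) - (-22379 - 22091) = (87 + 192) - 1*(-44470) = 279 + 44470 = 44749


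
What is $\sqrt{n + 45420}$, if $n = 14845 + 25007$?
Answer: $2 \sqrt{21318} \approx 292.01$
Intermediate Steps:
$n = 39852$
$\sqrt{n + 45420} = \sqrt{39852 + 45420} = \sqrt{85272} = 2 \sqrt{21318}$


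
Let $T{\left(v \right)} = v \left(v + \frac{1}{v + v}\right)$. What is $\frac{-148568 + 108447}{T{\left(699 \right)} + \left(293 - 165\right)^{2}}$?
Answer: $- \frac{80242}{1009971} \approx -0.07945$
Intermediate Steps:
$T{\left(v \right)} = v \left(v + \frac{1}{2 v}\right)$
$\frac{-148568 + 108447}{T{\left(699 \right)} + \left(293 - 165\right)^{2}} = \frac{-148568 + 108447}{\left(\frac{1}{2} + 699^{2}\right) + \left(293 - 165\right)^{2}} = - \frac{40121}{\left(\frac{1}{2} + 488601\right) + 128^{2}} = - \frac{40121}{\frac{977203}{2} + 16384} = - \frac{40121}{\frac{1009971}{2}} = \left(-40121\right) \frac{2}{1009971} = - \frac{80242}{1009971}$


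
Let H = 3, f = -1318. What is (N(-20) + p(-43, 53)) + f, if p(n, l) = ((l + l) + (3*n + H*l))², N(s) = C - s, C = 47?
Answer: 17245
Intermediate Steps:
N(s) = 47 - s
p(n, l) = (3*n + 5*l)² (p(n, l) = ((l + l) + (3*n + 3*l))² = (2*l + (3*l + 3*n))² = (3*n + 5*l)²)
(N(-20) + p(-43, 53)) + f = ((47 - 1*(-20)) + (3*(-43) + 5*53)²) - 1318 = ((47 + 20) + (-129 + 265)²) - 1318 = (67 + 136²) - 1318 = (67 + 18496) - 1318 = 18563 - 1318 = 17245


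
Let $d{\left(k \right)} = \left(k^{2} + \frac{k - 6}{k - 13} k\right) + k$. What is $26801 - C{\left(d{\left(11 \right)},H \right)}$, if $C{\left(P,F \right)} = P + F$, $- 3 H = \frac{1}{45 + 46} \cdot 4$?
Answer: $\frac{14576297}{546} \approx 26697.0$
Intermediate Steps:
$H = - \frac{4}{273}$ ($H = - \frac{\frac{1}{45 + 46} \cdot 4}{3} = - \frac{\frac{1}{91} \cdot 4}{3} = \left(- \frac{1}{3}\right) \frac{4}{91} = - \frac{4}{273} \approx -0.014652$)
$d{\left(k \right)} = k + k^{2} + \frac{k \left(-6 + k\right)}{-13 + k}$ ($d{\left(k \right)} = \left(k^{2} + \frac{-6 + k}{-13 + k} k\right) + k = \left(k^{2} + \frac{k \left(-6 + k\right)}{-13 + k}\right) + k = k + k^{2} + \frac{k \left(-6 + k\right)}{-13 + k}$)
$C{\left(P,F \right)} = F + P$
$26801 - C{\left(d{\left(11 \right)},H \right)} = 26801 - \left(- \frac{4}{273} + \frac{11 \left(-19 + 11^{2} - 121\right)}{-13 + 11}\right) = 26801 - \left(- \frac{4}{273} + \frac{11 \left(-19 + 121 - 121\right)}{-2}\right) = 26801 - \left(- \frac{4}{273} + 11 \left(- \frac{1}{2}\right) \left(-19\right)\right) = 26801 - \left(- \frac{4}{273} + \frac{209}{2}\right) = 26801 - \frac{57049}{546} = \frac{14576297}{546}$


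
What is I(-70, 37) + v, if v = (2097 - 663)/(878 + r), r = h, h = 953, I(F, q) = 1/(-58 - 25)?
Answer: 117191/151973 ≈ 0.77113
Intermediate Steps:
I(F, q) = -1/83 (I(F, q) = 1/(-83) = -1/83)
r = 953
v = 1434/1831 (v = (2097 - 663)/(878 + 953) = 1434/1831 ≈ 0.78318)
I(-70, 37) + v = -1/83 + 1434/1831 = 117191/151973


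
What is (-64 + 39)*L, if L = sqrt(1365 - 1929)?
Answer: -50*I*sqrt(141) ≈ -593.72*I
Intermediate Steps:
L = 2*I*sqrt(141) (L = sqrt(-564) = 2*I*sqrt(141) ≈ 23.749*I)
(-64 + 39)*L = (-64 + 39)*(2*I*sqrt(141)) = -50*I*sqrt(141)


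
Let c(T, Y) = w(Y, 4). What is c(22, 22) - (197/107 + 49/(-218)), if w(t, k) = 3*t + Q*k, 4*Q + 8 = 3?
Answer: 1385183/23326 ≈ 59.384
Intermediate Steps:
Q = -5/4 (Q = -2 + (1/4)*3 = -2 + 3/4 = -5/4 ≈ -1.2500)
w(t, k) = 3*t - 5*k/4
c(T, Y) = -5 + 3*Y (c(T, Y) = 3*Y - 5/4*4 = 3*Y - 5 = -5 + 3*Y)
c(22, 22) - (197/107 + 49/(-218)) = (-5 + 3*22) - (197/107 + 49/(-218)) = (-5 + 66) - (197*(1/107) + 49*(-1/218)) = 61 - (197/107 - 49/218) = 61 - 1*37703/23326 = 61 - 37703/23326 = 1385183/23326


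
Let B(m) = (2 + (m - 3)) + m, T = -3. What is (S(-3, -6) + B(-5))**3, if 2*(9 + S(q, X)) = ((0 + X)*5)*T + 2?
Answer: 17576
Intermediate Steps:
S(q, X) = -8 - 15*X/2 (S(q, X) = -9 + (((0 + X)*5)*(-3) + 2)/2 = -9 + ((X*5)*(-3) + 2)/2 = -9 + ((5*X)*(-3) + 2)/2 = -9 + (-15*X + 2)/2 = -9 + (2 - 15*X)/2 = -9 + (1 - 15*X/2) = -8 - 15*X/2)
B(m) = -1 + 2*m (B(m) = (2 + (-3 + m)) + m = (-1 + m) + m = -1 + 2*m)
(S(-3, -6) + B(-5))**3 = ((-8 - 15/2*(-6)) + (-1 + 2*(-5)))**3 = ((-8 + 45) + (-1 - 10))**3 = (37 - 11)**3 = 26**3 = 17576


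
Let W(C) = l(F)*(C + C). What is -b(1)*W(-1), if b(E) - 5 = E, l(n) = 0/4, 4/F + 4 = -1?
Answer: 0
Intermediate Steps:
F = -⅘ (F = 4/(-4 - 1) = 4/(-5) = 4*(-⅕) = -⅘ ≈ -0.80000)
l(n) = 0 (l(n) = 0*(¼) = 0)
b(E) = 5 + E
W(C) = 0 (W(C) = 0*(C + C) = 0*(2*C) = 0)
-b(1)*W(-1) = -(5 + 1)*0 = -6*0 = -1*0 = 0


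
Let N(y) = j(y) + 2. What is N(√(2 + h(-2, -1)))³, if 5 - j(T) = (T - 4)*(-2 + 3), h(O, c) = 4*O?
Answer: (11 - I*√6)³ ≈ 1133.0 - 874.47*I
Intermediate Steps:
j(T) = 9 - T (j(T) = 5 - (T - 4)*(-2 + 3) = 5 - (-4 + T) = 5 + (4 - T) = 9 - T)
N(y) = 11 - y (N(y) = (9 - y) + 2 = 11 - y)
N(√(2 + h(-2, -1)))³ = (11 - √(2 + 4*(-2)))³ = (11 - √(2 - 8))³ = (11 - √(-6))³ = (11 - I*√6)³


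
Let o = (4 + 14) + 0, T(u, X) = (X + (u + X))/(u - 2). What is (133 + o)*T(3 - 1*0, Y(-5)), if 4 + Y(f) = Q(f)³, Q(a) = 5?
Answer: 36995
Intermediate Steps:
Y(f) = 121 (Y(f) = -4 + 5³ = -4 + 125 = 121)
T(u, X) = (u + 2*X)/(-2 + u) (T(u, X) = (X + (X + u))/(-2 + u) = (u + 2*X)/(-2 + u))
o = 18 (o = 18 + 0 = 18)
(133 + o)*T(3 - 1*0, Y(-5)) = (133 + 18)*(((3 - 1*0) + 2*121)/(-2 + (3 - 1*0))) = 151*(((3 + 0) + 242)/(-2 + (3 + 0))) = 151*((3 + 242)/(-2 + 3)) = 151*(245/1) = 151*(1*245) = 151*245 = 36995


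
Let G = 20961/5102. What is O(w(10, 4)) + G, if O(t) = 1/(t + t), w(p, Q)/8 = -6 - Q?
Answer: 1674329/408160 ≈ 4.1021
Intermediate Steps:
w(p, Q) = -48 - 8*Q (w(p, Q) = 8*(-6 - Q) = -48 - 8*Q)
O(t) = 1/(2*t)
G = 20961/5102 (G = 20961*(1/5102) = 20961/5102 ≈ 4.1084)
O(w(10, 4)) + G = 1/(2*(-48 - 8*4)) + 20961/5102 = 1/(2*(-48 - 32)) + 20961/5102 = (1/2)/(-80) + 20961/5102 = (1/2)*(-1/80) + 20961/5102 = -1/160 + 20961/5102 = 1674329/408160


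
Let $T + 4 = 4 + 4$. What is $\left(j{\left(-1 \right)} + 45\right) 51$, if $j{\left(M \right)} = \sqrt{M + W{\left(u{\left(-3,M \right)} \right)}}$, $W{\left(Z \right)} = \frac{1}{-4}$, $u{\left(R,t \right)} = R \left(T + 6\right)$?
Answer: $2295 + \frac{51 i \sqrt{5}}{2} \approx 2295.0 + 57.02 i$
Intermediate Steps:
$T = 4$ ($T = -4 + \left(4 + 4\right) = -4 + 8 = 4$)
$u{\left(R,t \right)} = 10 R$ ($u{\left(R,t \right)} = R \left(4 + 6\right) = R 10 = 10 R$)
$W{\left(Z \right)} = - \frac{1}{4}$
$j{\left(M \right)} = \sqrt{- \frac{1}{4} + M}$ ($j{\left(M \right)} = \sqrt{M - \frac{1}{4}} = \sqrt{- \frac{1}{4} + M}$)
$\left(j{\left(-1 \right)} + 45\right) 51 = \left(\frac{\sqrt{-1 + 4 \left(-1\right)}}{2} + 45\right) 51 = \left(\frac{\sqrt{-1 - 4}}{2} + 45\right) 51 = \left(\frac{\sqrt{-5}}{2} + 45\right) 51 = \left(\frac{i \sqrt{5}}{2} + 45\right) 51 = \left(45 + \frac{i \sqrt{5}}{2}\right) 51 = 2295 + \frac{51 i \sqrt{5}}{2}$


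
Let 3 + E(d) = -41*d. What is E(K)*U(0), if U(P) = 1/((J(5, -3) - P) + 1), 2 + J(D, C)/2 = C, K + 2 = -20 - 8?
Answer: -409/3 ≈ -136.33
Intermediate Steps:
K = -30 (K = -2 + (-20 - 8) = -2 - 28 = -30)
E(d) = -3 - 41*d
J(D, C) = -4 + 2*C
U(P) = 1/(-9 - P) (U(P) = 1/(((-4 + 2*(-3)) - P) + 1) = 1/(((-4 - 6) - P) + 1) = 1/((-10 - P) + 1) = 1/(-9 - P))
E(K)*U(0) = (-3 - 41*(-30))*(-1/(9 + 0)) = (-3 + 1230)*(-1/9) = 1227*(-1*1/9) = 1227*(-1/9) = -409/3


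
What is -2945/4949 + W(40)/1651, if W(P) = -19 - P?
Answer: -5154186/8170799 ≈ -0.63081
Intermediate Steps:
-2945/4949 + W(40)/1651 = -2945/4949 + (-19 - 1*40)/1651 = -2945*1/4949 + (-19 - 40)*(1/1651) = -2945/4949 - 59*1/1651 = -2945/4949 - 59/1651 = -5154186/8170799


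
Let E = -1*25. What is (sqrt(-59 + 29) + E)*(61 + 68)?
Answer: -3225 + 129*I*sqrt(30) ≈ -3225.0 + 706.56*I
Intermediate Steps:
E = -25
(sqrt(-59 + 29) + E)*(61 + 68) = (sqrt(-59 + 29) - 25)*(61 + 68) = (sqrt(-30) - 25)*129 = (I*sqrt(30) - 25)*129 = (-25 + I*sqrt(30))*129 = -3225 + 129*I*sqrt(30)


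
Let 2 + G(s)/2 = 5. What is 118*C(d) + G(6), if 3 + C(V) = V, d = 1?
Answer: -230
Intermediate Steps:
G(s) = 6 (G(s) = -4 + 2*5 = -4 + 10 = 6)
C(V) = -3 + V
118*C(d) + G(6) = 118*(-3 + 1) + 6 = 118*(-2) + 6 = -236 + 6 = -230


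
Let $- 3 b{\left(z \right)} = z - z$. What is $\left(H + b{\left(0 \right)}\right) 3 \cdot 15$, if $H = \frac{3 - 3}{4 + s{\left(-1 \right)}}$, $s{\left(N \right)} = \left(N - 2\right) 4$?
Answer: $0$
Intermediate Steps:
$s{\left(N \right)} = -8 + 4 N$ ($s{\left(N \right)} = \left(-2 + N\right) 4 = -8 + 4 N$)
$b{\left(z \right)} = 0$ ($b{\left(z \right)} = - \frac{z - z}{3} = \left(- \frac{1}{3}\right) 0 = 0$)
$H = 0$ ($H = \frac{3 - 3}{4 + \left(-8 + 4 \left(-1\right)\right)} = \frac{0}{4 - 12} = \frac{0}{-8} = 0 \left(- \frac{1}{8}\right) = 0$)
$\left(H + b{\left(0 \right)}\right) 3 \cdot 15 = \left(0 + 0\right) 3 \cdot 15 = 0 \cdot 3 \cdot 15 = 0 \cdot 15 = 0$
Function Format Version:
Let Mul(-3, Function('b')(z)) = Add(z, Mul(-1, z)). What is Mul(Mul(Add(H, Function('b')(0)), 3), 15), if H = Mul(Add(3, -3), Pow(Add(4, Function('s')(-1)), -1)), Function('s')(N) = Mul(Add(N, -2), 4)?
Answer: 0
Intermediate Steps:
Function('s')(N) = Add(-8, Mul(4, N)) (Function('s')(N) = Mul(Add(-2, N), 4) = Add(-8, Mul(4, N)))
Function('b')(z) = 0 (Function('b')(z) = Mul(Rational(-1, 3), Add(z, Mul(-1, z))) = Mul(Rational(-1, 3), 0) = 0)
H = 0 (H = Mul(Add(3, -3), Pow(Add(4, Add(-8, Mul(4, -1))), -1)) = Mul(0, Pow(Add(4, Add(-8, -4)), -1)) = Mul(0, Pow(Add(4, -12), -1)) = Mul(0, Pow(-8, -1)) = Mul(0, Rational(-1, 8)) = 0)
Mul(Mul(Add(H, Function('b')(0)), 3), 15) = Mul(Mul(Add(0, 0), 3), 15) = Mul(Mul(0, 3), 15) = Mul(0, 15) = 0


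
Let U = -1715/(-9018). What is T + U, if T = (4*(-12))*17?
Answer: -7356973/9018 ≈ -815.81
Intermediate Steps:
U = 1715/9018 (U = -1715*(-1/9018) = 1715/9018 ≈ 0.19018)
T = -816 (T = -48*17 = -816)
T + U = -816 + 1715/9018 = -7356973/9018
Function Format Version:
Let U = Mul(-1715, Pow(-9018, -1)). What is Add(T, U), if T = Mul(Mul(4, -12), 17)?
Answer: Rational(-7356973, 9018) ≈ -815.81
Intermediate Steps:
U = Rational(1715, 9018) (U = Mul(-1715, Rational(-1, 9018)) = Rational(1715, 9018) ≈ 0.19018)
T = -816 (T = Mul(-48, 17) = -816)
Add(T, U) = Add(-816, Rational(1715, 9018)) = Rational(-7356973, 9018)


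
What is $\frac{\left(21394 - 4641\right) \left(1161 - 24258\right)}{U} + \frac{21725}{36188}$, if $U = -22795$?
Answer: $\frac{14003226177083}{824905460} \approx 16976.0$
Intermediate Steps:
$\frac{\left(21394 - 4641\right) \left(1161 - 24258\right)}{U} + \frac{21725}{36188} = \frac{\left(21394 - 4641\right) \left(1161 - 24258\right)}{-22795} + \frac{21725}{36188} = 16753 \left(-23097\right) \left(- \frac{1}{22795}\right) + 21725 \cdot \frac{1}{36188} = \left(-386944041\right) \left(- \frac{1}{22795}\right) + \frac{21725}{36188} = \frac{386944041}{22795} + \frac{21725}{36188} = \frac{14003226177083}{824905460}$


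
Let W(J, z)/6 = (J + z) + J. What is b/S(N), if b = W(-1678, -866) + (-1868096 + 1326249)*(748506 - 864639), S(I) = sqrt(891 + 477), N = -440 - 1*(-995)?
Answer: 20975430773*sqrt(38)/76 ≈ 1.7013e+9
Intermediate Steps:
N = 555 (N = -440 + 995 = 555)
S(I) = 6*sqrt(38) (S(I) = sqrt(1368) = 6*sqrt(38))
W(J, z) = 6*z + 12*J (W(J, z) = 6*((J + z) + J) = 6*(z + 2*J) = 6*z + 12*J)
b = 62926292319 (b = (6*(-866) + 12*(-1678)) + (-1868096 + 1326249)*(748506 - 864639) = (-5196 - 20136) - 541847*(-116133) = -25332 + 62926317651 = 62926292319)
b/S(N) = 62926292319/((6*sqrt(38))) = 62926292319*(sqrt(38)/228) = 20975430773*sqrt(38)/76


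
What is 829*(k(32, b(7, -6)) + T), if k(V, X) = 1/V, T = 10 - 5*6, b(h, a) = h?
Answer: -529731/32 ≈ -16554.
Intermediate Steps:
T = -20 (T = 10 - 30 = -20)
829*(k(32, b(7, -6)) + T) = 829*(1/32 - 20) = 829*(-639/32) = -529731/32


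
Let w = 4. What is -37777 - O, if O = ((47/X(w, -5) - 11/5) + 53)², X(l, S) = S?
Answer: -987274/25 ≈ -39491.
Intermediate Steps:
O = 42849/25 (O = ((47/(-5) - 11/5) + 53)² = ((47*(-⅕) - 11*⅕) + 53)² = ((-47/5 - 11/5) + 53)² = (-58/5 + 53)² = (207/5)² = 42849/25 ≈ 1714.0)
-37777 - O = -37777 - 1*42849/25 = -37777 - 42849/25 = -987274/25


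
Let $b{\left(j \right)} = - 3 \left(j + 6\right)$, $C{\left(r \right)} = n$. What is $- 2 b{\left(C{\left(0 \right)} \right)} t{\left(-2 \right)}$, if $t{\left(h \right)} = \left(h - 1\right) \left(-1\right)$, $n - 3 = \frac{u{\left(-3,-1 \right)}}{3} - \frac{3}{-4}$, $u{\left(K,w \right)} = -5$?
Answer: $\frac{291}{2} \approx 145.5$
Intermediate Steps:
$n = \frac{25}{12}$ ($n = 3 - \left(- \frac{3}{4} + \frac{5}{3}\right) = 3 - \frac{11}{12} = \frac{25}{12} \approx 2.0833$)
$C{\left(r \right)} = \frac{25}{12}$
$t{\left(h \right)} = 1 - h$ ($t{\left(h \right)} = \left(-1 + h\right) \left(-1\right) = 1 - h$)
$b{\left(j \right)} = -18 - 3 j$ ($b{\left(j \right)} = - 3 \left(6 + j\right) = -18 - 3 j$)
$- 2 b{\left(C{\left(0 \right)} \right)} t{\left(-2 \right)} = - 2 \left(-18 - \frac{25}{4}\right) \left(1 - -2\right) = - 2 \left(-18 - \frac{25}{4}\right) \left(1 + 2\right) = \left(-2\right) \left(- \frac{97}{4}\right) 3 = \frac{97}{2} \cdot 3 = \frac{291}{2}$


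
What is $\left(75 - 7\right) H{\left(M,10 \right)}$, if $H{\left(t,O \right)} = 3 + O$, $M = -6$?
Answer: $884$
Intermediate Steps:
$\left(75 - 7\right) H{\left(M,10 \right)} = \left(75 - 7\right) \left(3 + 10\right) = 68 \cdot 13 = 884$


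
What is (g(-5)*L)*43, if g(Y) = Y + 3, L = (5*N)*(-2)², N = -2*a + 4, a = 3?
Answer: 3440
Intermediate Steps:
N = -2 (N = -2*3 + 4 = -6 + 4 = -2)
L = -40 (L = (5*(-2))*(-2)² = -10*4 = -40)
g(Y) = 3 + Y
(g(-5)*L)*43 = ((3 - 5)*(-40))*43 = -2*(-40)*43 = 80*43 = 3440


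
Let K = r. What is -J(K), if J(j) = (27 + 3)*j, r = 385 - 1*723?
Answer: 10140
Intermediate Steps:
r = -338 (r = 385 - 723 = -338)
K = -338
J(j) = 30*j
-J(K) = -30*(-338) = -1*(-10140) = 10140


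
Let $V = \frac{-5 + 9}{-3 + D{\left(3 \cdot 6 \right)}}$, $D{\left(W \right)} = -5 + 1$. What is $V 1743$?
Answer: $-996$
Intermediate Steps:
$D{\left(W \right)} = -4$
$V = - \frac{4}{7}$ ($V = \frac{-5 + 9}{-3 - 4} = \frac{4}{-7} = 4 \left(- \frac{1}{7}\right) = - \frac{4}{7} \approx -0.57143$)
$V 1743 = \left(- \frac{4}{7}\right) 1743 = -996$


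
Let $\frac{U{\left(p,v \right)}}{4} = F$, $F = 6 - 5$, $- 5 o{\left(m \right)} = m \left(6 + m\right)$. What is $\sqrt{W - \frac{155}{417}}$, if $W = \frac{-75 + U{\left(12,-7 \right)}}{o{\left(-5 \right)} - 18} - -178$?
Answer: $\frac{\sqrt{9136402446}}{7089} \approx 13.484$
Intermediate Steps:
$o{\left(m \right)} = - \frac{m \left(6 + m\right)}{5}$
$F = 1$ ($F = 6 - 5 = 1$)
$U{\left(p,v \right)} = 4$ ($U{\left(p,v \right)} = 4 \cdot 1 = 4$)
$W = \frac{3097}{17}$ ($W = \frac{-75 + 4}{\left(- \frac{1}{5}\right) \left(-5\right) \left(6 - 5\right) - 18} - -178 = - \frac{71}{\left(- \frac{1}{5}\right) \left(-5\right) 1 - 18} + 178 = - \frac{71}{1 - 18} + 178 = - \frac{71}{-17} + 178 = \left(-71\right) \left(- \frac{1}{17}\right) + 178 = \frac{71}{17} + 178 = \frac{3097}{17} \approx 182.18$)
$\sqrt{W - \frac{155}{417}} = \sqrt{\frac{3097}{17} - \frac{155}{417}} = \sqrt{\frac{1288814}{7089}} = \frac{\sqrt{9136402446}}{7089}$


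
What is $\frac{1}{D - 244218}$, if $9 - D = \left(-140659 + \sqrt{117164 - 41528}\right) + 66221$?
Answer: $- \frac{169771}{28822116805} + \frac{6 \sqrt{2101}}{28822116805} \approx -5.8808 \cdot 10^{-6}$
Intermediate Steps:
$D = 74447 - 6 \sqrt{2101}$ ($D = 9 - \left(\left(-140659 + \sqrt{117164 - 41528}\right) + 66221\right) = 9 - \left(\left(-140659 + \sqrt{75636}\right) + 66221\right) = 9 - \left(\left(-140659 + 6 \sqrt{2101}\right) + 66221\right) = 9 - \left(-74438 + 6 \sqrt{2101}\right) = 9 + \left(74438 - 6 \sqrt{2101}\right) = 74447 - 6 \sqrt{2101} \approx 74172.0$)
$\frac{1}{D - 244218} = \frac{1}{\left(74447 - 6 \sqrt{2101}\right) - 244218} = \frac{1}{-169771 - 6 \sqrt{2101}}$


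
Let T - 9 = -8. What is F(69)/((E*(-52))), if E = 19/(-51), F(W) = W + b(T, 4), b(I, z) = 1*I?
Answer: 1785/494 ≈ 3.6134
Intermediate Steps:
T = 1 (T = 9 - 8 = 1)
b(I, z) = I
F(W) = 1 + W (F(W) = W + 1 = 1 + W)
E = -19/51 (E = 19*(-1/51) = -19/51 ≈ -0.37255)
F(69)/((E*(-52))) = (1 + 69)/((-19/51*(-52))) = 70/(988/51) = 70*(51/988) = 1785/494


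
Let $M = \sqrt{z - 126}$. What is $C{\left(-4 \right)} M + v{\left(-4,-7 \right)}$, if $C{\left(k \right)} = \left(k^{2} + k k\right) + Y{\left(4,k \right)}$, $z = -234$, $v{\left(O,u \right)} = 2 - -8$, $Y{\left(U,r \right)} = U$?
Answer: $10 + 216 i \sqrt{10} \approx 10.0 + 683.05 i$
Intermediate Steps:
$v{\left(O,u \right)} = 10$ ($v{\left(O,u \right)} = 2 + 8 = 10$)
$M = 6 i \sqrt{10}$ ($M = \sqrt{-234 - 126} = \sqrt{-360} = 6 i \sqrt{10} \approx 18.974 i$)
$C{\left(k \right)} = 4 + 2 k^{2}$ ($C{\left(k \right)} = \left(k^{2} + k k\right) + 4 = \left(k^{2} + k^{2}\right) + 4 = 2 k^{2} + 4 = 4 + 2 k^{2}$)
$C{\left(-4 \right)} M + v{\left(-4,-7 \right)} = \left(4 + 2 \left(-4\right)^{2}\right) 6 i \sqrt{10} + 10 = \left(4 + 2 \cdot 16\right) 6 i \sqrt{10} + 10 = \left(4 + 32\right) 6 i \sqrt{10} + 10 = 36 \cdot 6 i \sqrt{10} + 10 = 216 i \sqrt{10} + 10 = 10 + 216 i \sqrt{10}$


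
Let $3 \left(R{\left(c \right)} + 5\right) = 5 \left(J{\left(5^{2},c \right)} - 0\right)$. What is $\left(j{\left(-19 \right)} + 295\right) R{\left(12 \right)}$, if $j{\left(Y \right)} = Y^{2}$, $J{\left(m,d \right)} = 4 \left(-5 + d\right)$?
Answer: $\frac{82000}{3} \approx 27333.0$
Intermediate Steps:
$J{\left(m,d \right)} = -20 + 4 d$
$R{\left(c \right)} = - \frac{115}{3} + \frac{20 c}{3}$ ($R{\left(c \right)} = -5 + \frac{5 \left(\left(-20 + 4 c\right) - 0\right)}{3} = -5 + \frac{5 \left(\left(-20 + 4 c\right) + 0\right)}{3} = -5 + \frac{5 \left(-20 + 4 c\right)}{3} = -5 + \frac{-100 + 20 c}{3} = -5 + \left(- \frac{100}{3} + \frac{20 c}{3}\right) = - \frac{115}{3} + \frac{20 c}{3}$)
$\left(j{\left(-19 \right)} + 295\right) R{\left(12 \right)} = \left(\left(-19\right)^{2} + 295\right) \left(- \frac{115}{3} + \frac{20}{3} \cdot 12\right) = \left(361 + 295\right) \left(- \frac{115}{3} + 80\right) = 656 \cdot \frac{125}{3} = \frac{82000}{3}$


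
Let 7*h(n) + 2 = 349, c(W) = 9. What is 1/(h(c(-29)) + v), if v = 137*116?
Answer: 7/111591 ≈ 6.2729e-5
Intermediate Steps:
v = 15892
h(n) = 347/7 (h(n) = -2/7 + (⅐)*349 = -2/7 + 349/7 = 347/7)
1/(h(c(-29)) + v) = 1/(347/7 + 15892) = 1/(111591/7) = 7/111591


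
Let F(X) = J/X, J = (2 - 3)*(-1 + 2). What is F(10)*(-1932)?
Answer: 966/5 ≈ 193.20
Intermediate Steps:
J = -1 (J = -1*1 = -1)
F(X) = -1/X
F(10)*(-1932) = -1/10*(-1932) = -1*⅒*(-1932) = -⅒*(-1932) = 966/5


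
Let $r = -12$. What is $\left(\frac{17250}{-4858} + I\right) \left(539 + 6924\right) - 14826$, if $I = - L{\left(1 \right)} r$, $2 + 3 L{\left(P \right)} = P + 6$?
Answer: $\frac{262171811}{2429} \approx 1.0793 \cdot 10^{5}$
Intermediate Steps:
$L{\left(P \right)} = \frac{4}{3} + \frac{P}{3}$ ($L{\left(P \right)} = - \frac{2}{3} + \frac{P + 6}{3} = - \frac{2}{3} + \frac{6 + P}{3} = - \frac{2}{3} + \left(2 + \frac{P}{3}\right) = \frac{4}{3} + \frac{P}{3}$)
$I = 20$ ($I = - (\frac{4}{3} + \frac{1}{3} \cdot 1) \left(-12\right) = - (\frac{4}{3} + \frac{1}{3}) \left(-12\right) = \left(-1\right) \frac{5}{3} \left(-12\right) = \left(- \frac{5}{3}\right) \left(-12\right) = 20$)
$\left(\frac{17250}{-4858} + I\right) \left(539 + 6924\right) - 14826 = \left(\frac{17250}{-4858} + 20\right) \left(539 + 6924\right) - 14826 = \left(17250 \left(- \frac{1}{4858}\right) + 20\right) 7463 - 14826 = \left(- \frac{8625}{2429} + 20\right) 7463 - 14826 = \frac{39955}{2429} \cdot 7463 - 14826 = \frac{298184165}{2429} - 14826 = \frac{262171811}{2429}$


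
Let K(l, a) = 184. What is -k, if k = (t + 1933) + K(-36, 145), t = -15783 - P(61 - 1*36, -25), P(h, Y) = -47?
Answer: 13619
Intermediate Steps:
t = -15736 (t = -15783 - 1*(-47) = -15783 + 47 = -15736)
k = -13619 (k = (-15736 + 1933) + 184 = -13803 + 184 = -13619)
-k = -1*(-13619) = 13619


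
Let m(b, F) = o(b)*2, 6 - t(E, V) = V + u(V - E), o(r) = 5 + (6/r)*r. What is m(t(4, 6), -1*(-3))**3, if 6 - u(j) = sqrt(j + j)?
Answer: 10648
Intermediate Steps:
u(j) = 6 - sqrt(2)*sqrt(j) (u(j) = 6 - sqrt(j + j) = 6 - sqrt(2*j) = 6 - sqrt(2)*sqrt(j))
o(r) = 11 (o(r) = 5 + 6 = 11)
t(E, V) = -V + sqrt(2)*sqrt(V - E) (t(E, V) = 6 - (V + (6 - sqrt(2)*sqrt(V - E))) = 6 - (6 + V - sqrt(2)*sqrt(V - E)) = 6 + (-6 - V + sqrt(2)*sqrt(V - E)) = -V + sqrt(2)*sqrt(V - E))
m(b, F) = 22 (m(b, F) = 11*2 = 22)
m(t(4, 6), -1*(-3))**3 = 22**3 = 10648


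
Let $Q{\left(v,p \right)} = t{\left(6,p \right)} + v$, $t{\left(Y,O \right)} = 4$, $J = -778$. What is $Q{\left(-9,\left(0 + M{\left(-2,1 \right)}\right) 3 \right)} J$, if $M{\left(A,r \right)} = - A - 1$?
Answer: $3890$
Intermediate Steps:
$M{\left(A,r \right)} = -1 - A$
$Q{\left(v,p \right)} = 4 + v$
$Q{\left(-9,\left(0 + M{\left(-2,1 \right)}\right) 3 \right)} J = \left(4 - 9\right) \left(-778\right) = \left(-5\right) \left(-778\right) = 3890$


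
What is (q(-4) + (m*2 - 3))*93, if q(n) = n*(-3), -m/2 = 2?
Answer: 93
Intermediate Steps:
m = -4 (m = -2*2 = -4)
q(n) = -3*n
(q(-4) + (m*2 - 3))*93 = (-3*(-4) + (-4*2 - 3))*93 = (12 + (-8 - 3))*93 = (12 - 11)*93 = 1*93 = 93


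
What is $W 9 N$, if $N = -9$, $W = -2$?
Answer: $162$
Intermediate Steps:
$W 9 N = \left(-2\right) 9 \left(-9\right) = \left(-18\right) \left(-9\right) = 162$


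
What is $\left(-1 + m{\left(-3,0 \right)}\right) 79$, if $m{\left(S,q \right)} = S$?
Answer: $-316$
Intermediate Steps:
$\left(-1 + m{\left(-3,0 \right)}\right) 79 = \left(-1 - 3\right) 79 = \left(-4\right) 79 = -316$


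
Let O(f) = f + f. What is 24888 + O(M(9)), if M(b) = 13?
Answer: 24914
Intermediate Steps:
O(f) = 2*f
24888 + O(M(9)) = 24888 + 2*13 = 24888 + 26 = 24914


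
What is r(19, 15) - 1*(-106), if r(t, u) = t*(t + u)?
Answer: 752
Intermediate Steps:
r(19, 15) - 1*(-106) = 19*(19 + 15) - 1*(-106) = 19*34 + 106 = 646 + 106 = 752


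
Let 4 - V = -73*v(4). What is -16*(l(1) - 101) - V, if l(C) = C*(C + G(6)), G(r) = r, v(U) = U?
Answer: 1208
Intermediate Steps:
l(C) = C*(6 + C) (l(C) = C*(C + 6) = C*(6 + C))
V = 296 (V = 4 - (-73)*4 = 4 - 1*(-292) = 4 + 292 = 296)
-16*(l(1) - 101) - V = -16*(1*(6 + 1) - 101) - 1*296 = -16*(1*7 - 101) - 296 = -16*(7 - 101) - 296 = -16*(-94) - 296 = 1504 - 296 = 1208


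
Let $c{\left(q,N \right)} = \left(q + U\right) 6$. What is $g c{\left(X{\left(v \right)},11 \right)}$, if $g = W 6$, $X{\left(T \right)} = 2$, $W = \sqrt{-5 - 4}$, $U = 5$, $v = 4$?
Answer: $756 i \approx 756.0 i$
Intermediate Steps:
$W = 3 i$ ($W = \sqrt{-9} = 3 i \approx 3.0 i$)
$c{\left(q,N \right)} = 30 + 6 q$ ($c{\left(q,N \right)} = \left(q + 5\right) 6 = \left(5 + q\right) 6 = 30 + 6 q$)
$g = 18 i$ ($g = 3 i 6 = 18 i \approx 18.0 i$)
$g c{\left(X{\left(v \right)},11 \right)} = 18 i \left(30 + 6 \cdot 2\right) = 18 i \left(30 + 12\right) = 18 i 42 = 756 i$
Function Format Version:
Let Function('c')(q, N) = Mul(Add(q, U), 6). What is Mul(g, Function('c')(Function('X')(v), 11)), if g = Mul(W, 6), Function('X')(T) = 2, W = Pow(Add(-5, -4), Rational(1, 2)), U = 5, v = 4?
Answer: Mul(756, I) ≈ Mul(756.00, I)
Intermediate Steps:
W = Mul(3, I) (W = Pow(-9, Rational(1, 2)) = Mul(3, I) ≈ Mul(3.0000, I))
Function('c')(q, N) = Add(30, Mul(6, q)) (Function('c')(q, N) = Mul(Add(q, 5), 6) = Mul(Add(5, q), 6) = Add(30, Mul(6, q)))
g = Mul(18, I) (g = Mul(Mul(3, I), 6) = Mul(18, I) ≈ Mul(18.000, I))
Mul(g, Function('c')(Function('X')(v), 11)) = Mul(Mul(18, I), Add(30, Mul(6, 2))) = Mul(Mul(18, I), Add(30, 12)) = Mul(Mul(18, I), 42) = Mul(756, I)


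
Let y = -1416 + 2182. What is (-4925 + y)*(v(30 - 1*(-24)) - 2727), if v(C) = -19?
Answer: 11420614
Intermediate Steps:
y = 766
(-4925 + y)*(v(30 - 1*(-24)) - 2727) = (-4925 + 766)*(-19 - 2727) = -4159*(-2746) = 11420614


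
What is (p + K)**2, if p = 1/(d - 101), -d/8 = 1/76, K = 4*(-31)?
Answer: 56750197729/3690241 ≈ 15378.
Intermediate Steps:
K = -124
d = -2/19 (d = -8/76 = -8*1/76 = -2/19 ≈ -0.10526)
p = -19/1921 (p = 1/(-2/19 - 101) = 1/(-1921/19) = -19/1921 ≈ -0.0098907)
(p + K)**2 = (-19/1921 - 124)**2 = (-238223/1921)**2 = 56750197729/3690241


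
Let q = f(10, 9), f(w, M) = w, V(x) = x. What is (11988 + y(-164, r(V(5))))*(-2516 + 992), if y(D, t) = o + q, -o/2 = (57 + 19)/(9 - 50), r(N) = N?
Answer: -749914680/41 ≈ -1.8291e+7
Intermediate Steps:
o = 152/41 (o = -2*(57 + 19)/(9 - 50) = -152/(-41) = -152*(-1)/41 = -2*(-76/41) = 152/41 ≈ 3.7073)
q = 10
y(D, t) = 562/41 (y(D, t) = 152/41 + 10 = 562/41)
(11988 + y(-164, r(V(5))))*(-2516 + 992) = (11988 + 562/41)*(-2516 + 992) = (492070/41)*(-1524) = -749914680/41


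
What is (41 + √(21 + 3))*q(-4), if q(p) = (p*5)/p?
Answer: 205 + 10*√6 ≈ 229.49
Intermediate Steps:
q(p) = 5 (q(p) = (5*p)/p = 5)
(41 + √(21 + 3))*q(-4) = (41 + √(21 + 3))*5 = (41 + √24)*5 = (41 + 2*√6)*5 = 205 + 10*√6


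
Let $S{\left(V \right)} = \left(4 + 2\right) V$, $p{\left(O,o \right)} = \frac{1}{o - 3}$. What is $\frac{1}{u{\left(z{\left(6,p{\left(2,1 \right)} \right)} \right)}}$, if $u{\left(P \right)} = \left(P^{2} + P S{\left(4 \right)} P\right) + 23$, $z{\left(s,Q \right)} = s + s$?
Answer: $\frac{1}{3623} \approx 0.00027601$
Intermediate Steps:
$p{\left(O,o \right)} = \frac{1}{-3 + o}$
$S{\left(V \right)} = 6 V$
$z{\left(s,Q \right)} = 2 s$
$u{\left(P \right)} = 23 + 25 P^{2}$ ($u{\left(P \right)} = \left(P^{2} + P 6 \cdot 4 P\right) + 23 = \left(P^{2} + P 24 P\right) + 23 = \left(P^{2} + 24 P P\right) + 23 = \left(P^{2} + 24 P^{2}\right) + 23 = 25 P^{2} + 23 = 23 + 25 P^{2}$)
$\frac{1}{u{\left(z{\left(6,p{\left(2,1 \right)} \right)} \right)}} = \frac{1}{23 + 25 \left(2 \cdot 6\right)^{2}} = \frac{1}{23 + 25 \cdot 12^{2}} = \frac{1}{23 + 25 \cdot 144} = \frac{1}{23 + 3600} = \frac{1}{3623}$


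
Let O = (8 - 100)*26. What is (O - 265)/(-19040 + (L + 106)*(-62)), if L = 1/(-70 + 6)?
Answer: 85024/819553 ≈ 0.10374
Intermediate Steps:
L = -1/64 (L = 1/(-64) = -1/64 ≈ -0.015625)
O = -2392 (O = -92*26 = -2392)
(O - 265)/(-19040 + (L + 106)*(-62)) = (-2392 - 265)/(-19040 + (-1/64 + 106)*(-62)) = -2657/(-19040 + (6783/64)*(-62)) = -2657/(-19040 - 210273/32) = -2657/(-819553/32) = -2657*(-32/819553) = 85024/819553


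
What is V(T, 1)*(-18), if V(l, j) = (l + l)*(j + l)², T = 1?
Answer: -144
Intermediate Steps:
V(l, j) = 2*l*(j + l)² (V(l, j) = (2*l)*(j + l)² = 2*l*(j + l)²)
V(T, 1)*(-18) = (2*1*(1 + 1)²)*(-18) = (2*1*2²)*(-18) = (2*1*4)*(-18) = 8*(-18) = -144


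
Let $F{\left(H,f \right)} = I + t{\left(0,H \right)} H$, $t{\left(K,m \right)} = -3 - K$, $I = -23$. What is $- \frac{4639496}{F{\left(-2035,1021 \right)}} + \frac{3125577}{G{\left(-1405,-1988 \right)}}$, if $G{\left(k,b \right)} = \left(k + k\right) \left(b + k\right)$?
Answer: $- \frac{566865078697}{743433270} \approx -762.5$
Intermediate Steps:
$G{\left(k,b \right)} = 2 k \left(b + k\right)$
$F{\left(H,f \right)} = -23 - 3 H$ ($F{\left(H,f \right)} = -23 + \left(-3 - 0\right) H = -23 + \left(-3 + 0\right) H = -23 - 3 H$)
$- \frac{4639496}{F{\left(-2035,1021 \right)}} + \frac{3125577}{G{\left(-1405,-1988 \right)}} = - \frac{4639496}{-23 - -6105} + \frac{3125577}{2 \left(-1405\right) \left(-1988 - 1405\right)} = - \frac{4639496}{-23 + 6105} + \frac{3125577}{2 \left(-1405\right) \left(-3393\right)} = - \frac{4639496}{6082} + \frac{3125577}{9534330} = \left(-4639496\right) \frac{1}{6082} + 3125577 \cdot \frac{1}{9534330} = - \frac{2319748}{3041} + \frac{80143}{244470} = - \frac{566865078697}{743433270}$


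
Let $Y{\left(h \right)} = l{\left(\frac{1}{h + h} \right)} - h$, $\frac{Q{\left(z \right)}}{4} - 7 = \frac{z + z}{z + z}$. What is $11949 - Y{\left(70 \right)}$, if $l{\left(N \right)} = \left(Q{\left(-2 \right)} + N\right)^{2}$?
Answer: $\frac{215493039}{19600} \approx 10995.0$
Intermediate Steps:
$Q{\left(z \right)} = 32$ ($Q{\left(z \right)} = 28 + 4 \frac{z + z}{z + z} = 28 + 4 \frac{2 z}{2 z} = 28 + 4 \cdot 2 z \frac{1}{2 z} = 28 + 4 \cdot 1 = 28 + 4 = 32$)
$l{\left(N \right)} = \left(32 + N\right)^{2}$
$Y{\left(h \right)} = \left(32 + \frac{1}{2 h}\right)^{2} - h$ ($Y{\left(h \right)} = \left(32 + \frac{1}{h + h}\right)^{2} - h = \left(32 + \frac{1}{2 h}\right)^{2} - h$)
$11949 - Y{\left(70 \right)} = 11949 - \left(\left(-1\right) 70 + \frac{\left(1 + 64 \cdot 70\right)^{2}}{4 \cdot 4900}\right) = 11949 - \left(-70 + \frac{1}{4} \cdot \frac{1}{4900} \left(1 + 4480\right)^{2}\right) = 11949 - \left(-70 + \frac{1}{4} \cdot \frac{1}{4900} \cdot 4481^{2}\right) = 11949 - \left(-70 + \frac{1}{4} \cdot \frac{1}{4900} \cdot 20079361\right) = 11949 - \left(-70 + \frac{20079361}{19600}\right) = 11949 - \frac{18707361}{19600} = \frac{215493039}{19600}$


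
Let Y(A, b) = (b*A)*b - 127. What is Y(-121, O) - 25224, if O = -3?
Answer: -26440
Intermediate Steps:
Y(A, b) = -127 + A*b² (Y(A, b) = (A*b)*b - 127 = A*b² - 127 = -127 + A*b²)
Y(-121, O) - 25224 = (-127 - 121*(-3)²) - 25224 = (-127 - 121*9) - 25224 = (-127 - 1089) - 25224 = -1216 - 25224 = -26440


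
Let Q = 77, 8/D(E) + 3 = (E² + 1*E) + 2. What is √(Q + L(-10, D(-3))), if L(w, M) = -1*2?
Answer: 5*√3 ≈ 8.6602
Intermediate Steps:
D(E) = 8/(-1 + E + E²) (D(E) = 8/(-3 + ((E² + 1*E) + 2)) = 8/(-3 + ((E² + E) + 2)) = 8/(-3 + ((E + E²) + 2)) = 8/(-3 + (2 + E + E²)) = 8/(-1 + E + E²))
L(w, M) = -2
√(Q + L(-10, D(-3))) = √(77 - 2) = √75 = 5*√3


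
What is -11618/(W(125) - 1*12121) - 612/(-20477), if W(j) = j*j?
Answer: -117878669/35875704 ≈ -3.2858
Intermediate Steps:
W(j) = j**2
-11618/(W(125) - 1*12121) - 612/(-20477) = -11618/(125**2 - 1*12121) - 612/(-20477) = -11618/(15625 - 12121) - 612*(-1/20477) = -11618/3504 + 612/20477 = -11618*1/3504 + 612/20477 = -5809/1752 + 612/20477 = -117878669/35875704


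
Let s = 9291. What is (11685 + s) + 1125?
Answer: 22101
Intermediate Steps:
(11685 + s) + 1125 = (11685 + 9291) + 1125 = 20976 + 1125 = 22101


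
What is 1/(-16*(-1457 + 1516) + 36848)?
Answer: 1/35904 ≈ 2.7852e-5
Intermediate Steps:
1/(-16*(-1457 + 1516) + 36848) = 1/(-16*59 + 36848) = 1/(-944 + 36848) = 1/35904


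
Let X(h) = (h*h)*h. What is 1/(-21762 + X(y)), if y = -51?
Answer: -1/154413 ≈ -6.4761e-6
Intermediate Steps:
X(h) = h³ (X(h) = h²*h = h³)
1/(-21762 + X(y)) = 1/(-21762 + (-51)³) = 1/(-21762 - 132651) = 1/(-154413) = -1/154413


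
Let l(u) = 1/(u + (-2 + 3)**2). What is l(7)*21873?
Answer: 21873/8 ≈ 2734.1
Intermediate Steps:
l(u) = 1/(1 + u) (l(u) = 1/(u + 1**2) = 1/(u + 1) = 1/(1 + u))
l(7)*21873 = 21873/(1 + 7) = 21873/8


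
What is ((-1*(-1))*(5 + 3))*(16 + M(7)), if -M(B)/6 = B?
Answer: -208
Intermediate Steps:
M(B) = -6*B
((-1*(-1))*(5 + 3))*(16 + M(7)) = ((-1*(-1))*(5 + 3))*(16 - 6*7) = (1*8)*(16 - 42) = 8*(-26) = -208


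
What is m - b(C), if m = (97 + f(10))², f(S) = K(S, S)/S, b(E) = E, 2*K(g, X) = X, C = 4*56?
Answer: 37129/4 ≈ 9282.3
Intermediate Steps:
C = 224
K(g, X) = X/2
f(S) = ½ (f(S) = (S/2)/S = ½)
m = 38025/4 (m = (97 + ½)² = (195/2)² = 38025/4 ≈ 9506.3)
m - b(C) = 38025/4 - 1*224 = 38025/4 - 224 = 37129/4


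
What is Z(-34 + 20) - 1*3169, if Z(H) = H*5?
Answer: -3239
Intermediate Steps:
Z(H) = 5*H
Z(-34 + 20) - 1*3169 = 5*(-34 + 20) - 1*3169 = 5*(-14) - 3169 = -70 - 3169 = -3239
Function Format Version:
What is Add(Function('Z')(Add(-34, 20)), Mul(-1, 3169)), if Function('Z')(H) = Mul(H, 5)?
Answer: -3239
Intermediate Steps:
Function('Z')(H) = Mul(5, H)
Add(Function('Z')(Add(-34, 20)), Mul(-1, 3169)) = Add(Mul(5, Add(-34, 20)), Mul(-1, 3169)) = Add(Mul(5, -14), -3169) = Add(-70, -3169) = -3239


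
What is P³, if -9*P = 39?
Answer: -2197/27 ≈ -81.370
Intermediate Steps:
P = -13/3 (P = -⅑*39 = -13/3 ≈ -4.3333)
P³ = (-13/3)³ = -2197/27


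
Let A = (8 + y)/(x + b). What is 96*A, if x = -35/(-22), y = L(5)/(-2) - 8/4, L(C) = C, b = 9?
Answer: 7392/233 ≈ 31.725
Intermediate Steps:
y = -9/2 (y = 5/(-2) - 8/4 = 5*(-½) - 8*¼ = -5/2 - 2 = -9/2 ≈ -4.5000)
x = 35/22 (x = -35*(-1/22) = 35/22 ≈ 1.5909)
A = 77/233 (A = (8 - 9/2)/(35/22 + 9) = 7/(2*(233/22)) = (7/2)*(22/233) = 77/233 ≈ 0.33047)
96*A = 96*(77/233) = 7392/233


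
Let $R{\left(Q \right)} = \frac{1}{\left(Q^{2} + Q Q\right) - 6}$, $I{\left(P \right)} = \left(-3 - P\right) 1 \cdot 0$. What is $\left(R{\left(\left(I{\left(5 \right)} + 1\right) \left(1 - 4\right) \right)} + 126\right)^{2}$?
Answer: $\frac{2289169}{144} \approx 15897.0$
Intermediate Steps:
$I{\left(P \right)} = 0$ ($I{\left(P \right)} = \left(-3 - P\right) 0 = 0$)
$R{\left(Q \right)} = \frac{1}{-6 + 2 Q^{2}}$ ($R{\left(Q \right)} = \frac{1}{\left(Q^{2} + Q^{2}\right) - 6} = \frac{1}{2 Q^{2} - 6} = \frac{1}{-6 + 2 Q^{2}}$)
$\left(R{\left(\left(I{\left(5 \right)} + 1\right) \left(1 - 4\right) \right)} + 126\right)^{2} = \left(\frac{1}{2 \left(-3 + \left(\left(0 + 1\right) \left(1 - 4\right)\right)^{2}\right)} + 126\right)^{2} = \left(\frac{1}{2 \left(-3 + \left(1 \left(-3\right)\right)^{2}\right)} + 126\right)^{2} = \left(\frac{1}{2 \left(-3 + \left(-3\right)^{2}\right)} + 126\right)^{2} = \left(\frac{1}{2 \left(-3 + 9\right)} + 126\right)^{2} = \left(\frac{1}{2 \cdot 6} + 126\right)^{2} = \left(\frac{1}{2} \cdot \frac{1}{6} + 126\right)^{2} = \left(\frac{1}{12} + 126\right)^{2} = \left(\frac{1513}{12}\right)^{2} = \frac{2289169}{144}$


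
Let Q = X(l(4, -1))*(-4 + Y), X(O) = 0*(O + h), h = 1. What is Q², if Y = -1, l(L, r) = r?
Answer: 0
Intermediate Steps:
X(O) = 0 (X(O) = 0*(O + 1) = 0*(1 + O) = 0)
Q = 0 (Q = 0*(-4 - 1) = 0*(-5) = 0)
Q² = 0² = 0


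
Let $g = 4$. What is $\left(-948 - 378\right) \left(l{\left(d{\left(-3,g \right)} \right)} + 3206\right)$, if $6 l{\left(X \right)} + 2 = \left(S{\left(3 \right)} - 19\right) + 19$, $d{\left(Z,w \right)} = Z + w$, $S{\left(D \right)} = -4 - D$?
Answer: $-4249167$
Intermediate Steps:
$l{\left(X \right)} = - \frac{3}{2}$ ($l{\left(X \right)} = - \frac{1}{3} + \frac{\left(\left(-4 - 3\right) - 19\right) + 19}{6} = - \frac{1}{3} + \frac{\left(-7 - 19\right) + 19}{6} = - \frac{1}{3} + \frac{-26 + 19}{6} = - \frac{1}{3} + \frac{1}{6} \left(-7\right) = - \frac{1}{3} - \frac{7}{6} = - \frac{3}{2}$)
$\left(-948 - 378\right) \left(l{\left(d{\left(-3,g \right)} \right)} + 3206\right) = \left(-948 - 378\right) \left(- \frac{3}{2} + 3206\right) = \left(-1326\right) \frac{6409}{2} = -4249167$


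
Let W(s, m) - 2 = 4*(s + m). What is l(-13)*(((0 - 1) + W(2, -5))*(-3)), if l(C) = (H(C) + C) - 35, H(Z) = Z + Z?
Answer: -2442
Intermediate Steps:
H(Z) = 2*Z
W(s, m) = 2 + 4*m + 4*s (W(s, m) = 2 + 4*(s + m) = 2 + 4*(m + s) = 2 + (4*m + 4*s) = 2 + 4*m + 4*s)
l(C) = -35 + 3*C (l(C) = (2*C + C) - 35 = 3*C - 35 = -35 + 3*C)
l(-13)*(((0 - 1) + W(2, -5))*(-3)) = (-35 + 3*(-13))*(((0 - 1) + (2 + 4*(-5) + 4*2))*(-3)) = (-35 - 39)*((-1 + (2 - 20 + 8))*(-3)) = -74*(-1 - 10)*(-3) = -(-814)*(-3) = -74*33 = -2442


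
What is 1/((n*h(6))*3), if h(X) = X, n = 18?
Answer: 1/324 ≈ 0.0030864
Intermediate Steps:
1/((n*h(6))*3) = 1/((18*6)*3) = 1/(108*3) = 1/324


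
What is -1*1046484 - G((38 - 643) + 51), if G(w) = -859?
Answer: -1045625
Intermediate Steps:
-1*1046484 - G((38 - 643) + 51) = -1*1046484 - 1*(-859) = -1046484 + 859 = -1045625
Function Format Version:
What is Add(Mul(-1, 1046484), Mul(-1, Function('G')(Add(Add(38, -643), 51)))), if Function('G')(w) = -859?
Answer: -1045625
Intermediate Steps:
Add(Mul(-1, 1046484), Mul(-1, Function('G')(Add(Add(38, -643), 51)))) = Add(Mul(-1, 1046484), Mul(-1, -859)) = Add(-1046484, 859) = -1045625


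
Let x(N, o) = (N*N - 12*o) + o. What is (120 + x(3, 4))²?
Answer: 7225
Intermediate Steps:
x(N, o) = N² - 11*o (x(N, o) = (N² - 12*o) + o = N² - 11*o)
(120 + x(3, 4))² = (120 + (3² - 11*4))² = (120 + (9 - 44))² = (120 - 35)² = 85² = 7225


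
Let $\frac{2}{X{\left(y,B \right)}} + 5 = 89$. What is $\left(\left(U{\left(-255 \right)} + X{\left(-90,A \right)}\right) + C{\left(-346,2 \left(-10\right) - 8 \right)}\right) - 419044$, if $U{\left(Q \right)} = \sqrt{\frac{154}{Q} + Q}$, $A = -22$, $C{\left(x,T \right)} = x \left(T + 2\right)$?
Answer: $- \frac{17222015}{42} + \frac{i \sqrt{16620645}}{255} \approx -4.1005 \cdot 10^{5} + 15.988 i$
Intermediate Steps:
$C{\left(x,T \right)} = x \left(2 + T\right)$
$X{\left(y,B \right)} = \frac{1}{42}$ ($X{\left(y,B \right)} = \frac{2}{-5 + 89} = \frac{2}{84} = 2 \cdot \frac{1}{84} = \frac{1}{42}$)
$U{\left(Q \right)} = \sqrt{Q + \frac{154}{Q}}$
$\left(\left(U{\left(-255 \right)} + X{\left(-90,A \right)}\right) + C{\left(-346,2 \left(-10\right) - 8 \right)}\right) - 419044 = \left(\left(\sqrt{-255 + \frac{154}{-255}} + \frac{1}{42}\right) - 346 \left(2 + \left(2 \left(-10\right) - 8\right)\right)\right) - 419044 = \left(\left(\sqrt{-255 + 154 \left(- \frac{1}{255}\right)} + \frac{1}{42}\right) - 346 \left(2 - 28\right)\right) - 419044 = \left(\left(\sqrt{-255 - \frac{154}{255}} + \frac{1}{42}\right) - 346 \left(2 - 28\right)\right) - 419044 = \left(\left(\sqrt{- \frac{65179}{255}} + \frac{1}{42}\right) - -8996\right) - 419044 = \left(\left(\frac{i \sqrt{16620645}}{255} + \frac{1}{42}\right) + 8996\right) - 419044 = \left(\left(\frac{1}{42} + \frac{i \sqrt{16620645}}{255}\right) + 8996\right) - 419044 = \left(\frac{377833}{42} + \frac{i \sqrt{16620645}}{255}\right) - 419044 = - \frac{17222015}{42} + \frac{i \sqrt{16620645}}{255}$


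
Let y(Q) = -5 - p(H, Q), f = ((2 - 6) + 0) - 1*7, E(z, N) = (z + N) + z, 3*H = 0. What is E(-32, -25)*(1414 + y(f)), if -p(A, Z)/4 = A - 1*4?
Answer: -123977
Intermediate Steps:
H = 0 (H = (⅓)*0 = 0)
p(A, Z) = 16 - 4*A (p(A, Z) = -4*(A - 1*4) = -4*(A - 4) = -4*(-4 + A) = 16 - 4*A)
E(z, N) = N + 2*z (E(z, N) = (N + z) + z = N + 2*z)
f = -11 (f = (-4 + 0) - 7 = -4 - 7 = -11)
y(Q) = -21 (y(Q) = -5 - (16 - 4*0) = -5 - (16 + 0) = -5 - 1*16 = -5 - 16 = -21)
E(-32, -25)*(1414 + y(f)) = (-25 + 2*(-32))*(1414 - 21) = (-25 - 64)*1393 = -89*1393 = -123977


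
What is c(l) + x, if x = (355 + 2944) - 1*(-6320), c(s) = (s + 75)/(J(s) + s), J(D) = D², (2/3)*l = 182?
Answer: 119920131/12467 ≈ 9619.0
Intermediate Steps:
l = 273 (l = (3/2)*182 = 273)
c(s) = (75 + s)/(s + s²) (c(s) = (s + 75)/(s² + s) = (75 + s)/(s + s²))
x = 9619 (x = 3299 + 6320 = 9619)
c(l) + x = (75 + 273)/(273*(1 + 273)) + 9619 = (1/273)*348/274 + 9619 = (1/273)*(1/274)*348 + 9619 = 58/12467 + 9619 = 119920131/12467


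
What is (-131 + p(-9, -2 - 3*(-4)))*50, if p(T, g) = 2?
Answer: -6450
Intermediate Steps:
(-131 + p(-9, -2 - 3*(-4)))*50 = (-131 + 2)*50 = -129*50 = -6450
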